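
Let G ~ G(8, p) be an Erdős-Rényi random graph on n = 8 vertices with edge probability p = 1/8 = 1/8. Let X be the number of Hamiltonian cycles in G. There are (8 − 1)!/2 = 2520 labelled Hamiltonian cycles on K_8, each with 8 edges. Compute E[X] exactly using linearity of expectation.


K_8 has (8 − 1)!/2 = 2520 labelled Hamiltonian cycles.
For each such Hamiltonian cycle H, let X_H = 1 if all 8 edges of H are present in G. Then P[X_H = 1] = p^{8} = (1/8)^{8} = 1/16777216.
Summing the indicators: E[X] = Σ_H E[X_H] = 2520 · p^{8} = 2520 · 1/16777216 = 315/2097152.
Numerically: E[X] ≈ 0.00015.

E[X] = 2520 · (1/8)^{8} = 315/2097152 ≈ 0.00015.


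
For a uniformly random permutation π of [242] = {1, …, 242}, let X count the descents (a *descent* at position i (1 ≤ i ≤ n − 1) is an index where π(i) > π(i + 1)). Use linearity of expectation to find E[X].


Write X = Σ X_I over i = 1, …, 241, with X_I the indicator of one descent.
There are 241 indicators.
For each fixed i, the pair (π(i), π(i+1)) is a uniformly random ordered pair of distinct values from {1, …, 242}; by symmetry P[π(i) > π(i+1)] = 1/2.
By linearity: E[X] = 241 · (1/2) = (242 − 1) · (1/2) = 241/2 ≈ 120.500.

E[X] = 241/2 = 120.500.


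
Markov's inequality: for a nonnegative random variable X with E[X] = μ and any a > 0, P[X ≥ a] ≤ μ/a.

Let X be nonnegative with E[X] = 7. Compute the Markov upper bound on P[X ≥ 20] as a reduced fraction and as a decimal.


μ = E[X] = 7, a = 20.
Markov: P[X ≥ 20] ≤ μ/a = (7)/20 = 7/20.
Numerically: ≈ 0.3500.
(Since a = 20 > μ = 7.0000, the bound 7/20 is < 1 and informative.)

P[X ≥ 20] ≤ 7/20 ≈ 0.3500.


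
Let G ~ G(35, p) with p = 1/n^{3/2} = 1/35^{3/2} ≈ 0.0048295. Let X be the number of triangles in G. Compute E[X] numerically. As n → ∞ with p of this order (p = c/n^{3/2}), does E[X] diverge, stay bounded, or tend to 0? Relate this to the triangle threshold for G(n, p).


Number of potential triangles: C(35, 3) = 6545.
Each occurs with probability p³ ≈ (0.0048295)³ ≈ 1.1264030e-07.
By linearity: E[X] = C(35, 3)·p³ ≈ 6545 · 1.1264030e-07 ≈ 0.00074.
Since α = 3/2 > 1, p = c/n^{3/2} = o(1/n) is below the triangle threshold p ~ 1/n. Asymptotically E[X] ~ (c³/6)·n^{3(1−α)} = (1³/6)·n^{-1.5} → 0, so by Markov's inequality G has no triangles w.h.p.

E[X] ≈ 0.00074; in regime p = Θ(1/n^{3/2}) E[X] tends to 0 (below the triangle threshold p ~ 1/n).


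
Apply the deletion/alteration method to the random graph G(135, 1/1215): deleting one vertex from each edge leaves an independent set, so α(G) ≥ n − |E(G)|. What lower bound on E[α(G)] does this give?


E[|E(G)|] = C(135, 2)·p = 9045 · (1/1215) = 67/9.
E[α(G)] ≥ n − E[|E(G)|] = 135 − 67/9 = 1148/9.
Numerically: ≈ 127.556.
(This is only a lower bound; the true E[α(G)] may be larger.)

E[α(G)] ≥ 1148/9 ≈ 127.556.


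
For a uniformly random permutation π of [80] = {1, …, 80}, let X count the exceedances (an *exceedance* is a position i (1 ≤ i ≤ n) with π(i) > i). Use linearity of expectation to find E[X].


Write X = Σ_{i=1}^{80} X_i, where X_i = 1_{π(i) > i}.
For each fixed i, π(i) is uniform over {1, …, 80} (marginal of a uniform permutation), so P[π(i) > i] = (n − i)/n. Summing: Σ_{i=1}^{80} (n − i)/n = (0 + 1 + … + 79)/80 = 80(80 − 1)/(2·80) = (80 − 1)/2.
Hence E[X] = Σ_{i=1}^{80} (80 − i)/80 = 79/2 ≈ 39.500.

E[X] = 79/2 = 39.500.


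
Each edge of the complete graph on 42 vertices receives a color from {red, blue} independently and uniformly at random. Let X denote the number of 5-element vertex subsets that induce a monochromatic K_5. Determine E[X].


Let X = Σ_S X_S over the C(42, 5) = 850668 subsets S of size 5, where X_S = 1 if the K_5 on S is monochromatic.
For a fixed S, the K_5 on S has C(5, 2) = 10 edges. P[all 10 edges red] = (1/2)^10, and likewise for blue, so P[monochromatic] = 2·(1/2)^10 = 2^{1 − 10} = 1/512.
By linearity: E[X] = C(42, 5) · 2^{1 − 10} = 850668 · 1/512 = 212667/128.
Numerically: E[X] ≈ 1661.4609.

E[X] = C(42,5)·2^(1−C(5,2)) = 212667/128 ≈ 1661.4609.


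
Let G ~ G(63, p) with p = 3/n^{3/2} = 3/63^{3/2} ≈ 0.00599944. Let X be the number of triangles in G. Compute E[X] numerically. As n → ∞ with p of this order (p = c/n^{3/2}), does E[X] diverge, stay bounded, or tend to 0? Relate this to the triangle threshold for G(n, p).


Number of potential triangles: C(63, 3) = 39711.
Each occurs with probability p³ ≈ (0.00599944)³ ≈ 2.15939102e-07.
By linearity: E[X] = C(63, 3)·p³ ≈ 39711 · 2.15939102e-07 ≈ 0.008575.
Since α = 3/2 > 1, p = c/n^{3/2} = o(1/n) is below the triangle threshold p ~ 1/n. Asymptotically E[X] ~ (c³/6)·n^{3(1−α)} = (3³/6)·n^{-1.5} → 0, so by Markov's inequality G has no triangles w.h.p.

E[X] ≈ 0.008575; in regime p = Θ(1/n^{3/2}) E[X] tends to 0 (below the triangle threshold p ~ 1/n).


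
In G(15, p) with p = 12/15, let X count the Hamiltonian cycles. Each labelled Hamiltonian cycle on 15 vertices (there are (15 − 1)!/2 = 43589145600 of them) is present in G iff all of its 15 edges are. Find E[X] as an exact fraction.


K_15 has (15 − 1)!/2 = 43589145600 labelled Hamiltonian cycles.
For each such Hamiltonian cycle H, let X_H = 1 if all 15 edges of H are present in G. Then P[X_H = 1] = p^{15} = (4/5)^{15} = 1073741824/30517578125.
By linearity of expectation: E[X] = Σ_H E[X_H] = 43589145600 · p^{15} = 43589145600 · 1073741824/30517578125 = 1872139548125822976/1220703125.
Numerically: E[X] ≈ 1.53366e+09.

E[X] = 43589145600 · (4/5)^{15} = 1872139548125822976/1220703125 ≈ 1.53366e+09.


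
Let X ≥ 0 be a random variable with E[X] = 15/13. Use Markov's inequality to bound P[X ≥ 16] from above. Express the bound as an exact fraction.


μ = E[X] = 15/13, a = 16.
Markov: P[X ≥ 16] ≤ μ/a = (15/13)/16 = 15/208.
Numerically: ≈ 0.072115.
(Since a = 16 > μ = 1.153846, the bound 15/208 is < 1 and informative.)

P[X ≥ 16] ≤ 15/208 ≈ 0.072115.


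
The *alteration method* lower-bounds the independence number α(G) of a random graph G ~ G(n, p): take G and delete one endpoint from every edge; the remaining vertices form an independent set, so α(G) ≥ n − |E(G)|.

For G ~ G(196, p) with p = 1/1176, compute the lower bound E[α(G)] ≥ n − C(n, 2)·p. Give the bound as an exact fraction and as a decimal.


E[|E(G)|] = C(196, 2)·p = 19110 · (1/1176) = 65/4.
E[α(G)] ≥ n − E[|E(G)|] = 196 − 65/4 = 719/4.
Numerically: ≈ 179.750.
(This is only a lower bound; the true E[α(G)] may be larger.)

E[α(G)] ≥ 719/4 ≈ 179.750.


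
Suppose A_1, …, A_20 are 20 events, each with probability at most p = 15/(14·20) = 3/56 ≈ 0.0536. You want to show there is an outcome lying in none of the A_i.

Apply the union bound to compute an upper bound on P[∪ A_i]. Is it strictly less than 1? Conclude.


Union bound: P[∪_{i=1}^{20} A_i] ≤ Σ_i P[A_i] ≤ 20·p = 20·(3/56) = 15/14.
Numerically: 15/14 ≈ 1.0714.
Is 15/14 < 1? NO.
Since the bound 15/14 is ≥ 1, the union bound is uninformative here; it does NOT by itself certify existence.

20·p = 15/14 ≈ 1.0714; existence NOT certified by the union bound.


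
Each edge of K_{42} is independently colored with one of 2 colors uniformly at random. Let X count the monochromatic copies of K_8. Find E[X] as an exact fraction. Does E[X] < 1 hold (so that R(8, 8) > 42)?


E[X] = C(42, 8) · 2^{1 − 28} = 118030185 · 2^{−27} = 118030185/134217728.
As a reduced fraction: E[X] = 118030185/134217728 ≈ 0.8794.
Is E[X] < 1? YES.
Since E[X] < 1, there exists a 2-coloring of K_{42} with no monochromatic K_8; hence R(8, 8) > 42.

E[X] = 118030185/134217728 ≈ 0.8794; E[X] < 1, so R(8, 8) > 42.


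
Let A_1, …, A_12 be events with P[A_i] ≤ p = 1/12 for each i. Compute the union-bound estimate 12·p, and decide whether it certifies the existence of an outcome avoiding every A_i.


Union bound: P[∪_{i=1}^{12} A_i] ≤ Σ_i P[A_i] ≤ 12·p = 12·(1/12) = 1.
Numerically: 1 ≈ 1.000000.
Is 1 < 1? NO.
Since the bound 1 is ≥ 1, the union bound is uninformative here; it does NOT by itself certify existence.

12·p = 1 ≈ 1.000000; existence NOT certified by the union bound.


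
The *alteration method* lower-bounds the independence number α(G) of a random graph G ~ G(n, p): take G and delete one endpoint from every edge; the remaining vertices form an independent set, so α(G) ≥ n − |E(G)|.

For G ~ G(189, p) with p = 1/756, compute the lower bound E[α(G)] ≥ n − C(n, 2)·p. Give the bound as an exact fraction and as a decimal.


E[|E(G)|] = C(189, 2)·p = 17766 · (1/756) = 47/2.
E[α(G)] ≥ n − E[|E(G)|] = 189 − 47/2 = 331/2.
Numerically: ≈ 165.500.
(This is only a lower bound; the true E[α(G)] may be larger.)

E[α(G)] ≥ 331/2 ≈ 165.500.


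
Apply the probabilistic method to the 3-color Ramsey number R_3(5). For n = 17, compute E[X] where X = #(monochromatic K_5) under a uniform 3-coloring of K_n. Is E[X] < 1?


E[X] = C(17, 5) · 3^{1 − 10} = 6188 · 3^{−9} = 6188/19683.
As a reduced fraction: E[X] = 6188/19683 ≈ 0.314.
Is E[X] < 1? YES.
Since E[X] < 1, there exists a 3-coloring of K_{17} with no monochromatic K_5; hence R_3(5) > 17.

E[X] = 6188/19683 ≈ 0.314; E[X] < 1, so R_3(5) > 17.


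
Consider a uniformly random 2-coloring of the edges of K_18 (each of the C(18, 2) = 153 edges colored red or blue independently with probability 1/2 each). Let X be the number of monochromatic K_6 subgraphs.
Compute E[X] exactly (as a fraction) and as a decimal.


Let X = Σ_S X_S over the C(18, 6) = 18564 subsets S of size 6, where X_S = 1 if the K_6 on S is monochromatic.
For a fixed S, the K_6 on S has C(6, 2) = 15 edges. P[all 15 edges red] = (1/2)^15, and likewise for blue, so P[monochromatic] = 2·(1/2)^15 = 2^{1 − 15} = 1/16384.
Summing: E[X] = C(18, 6) · 2^{1 − 15} = 18564 · 1/16384 = 4641/4096.
Numerically: E[X] ≈ 1.13306.

E[X] = C(18,6)·2^(1−C(6,2)) = 4641/4096 ≈ 1.13306.


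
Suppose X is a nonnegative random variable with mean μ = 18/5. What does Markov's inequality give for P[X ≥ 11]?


μ = E[X] = 18/5, a = 11.
Markov: P[X ≥ 11] ≤ μ/a = (18/5)/11 = 18/55.
Numerically: ≈ 0.32727.
(Since a = 11 > μ = 3.60000, the bound 18/55 is < 1 and informative.)

P[X ≥ 11] ≤ 18/55 ≈ 0.32727.


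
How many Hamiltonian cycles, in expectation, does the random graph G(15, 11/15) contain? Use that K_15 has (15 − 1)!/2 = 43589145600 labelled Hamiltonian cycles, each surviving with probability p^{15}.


K_15 has (15 − 1)!/2 = 43589145600 labelled Hamiltonian cycles.
For each such Hamiltonian cycle H, let X_H = 1 if all 15 edges of H are present in G. Then P[X_H = 1] = p^{15} = (11/15)^{15} = 4177248169415651/437893890380859375.
By linearity of expectation: E[X] = Σ_H E[X_H] = 43589145600 · p^{15} = 43589145600 · 4177248169415651/437893890380859375 = 29972457393249757754368/72081298828125.
Numerically: E[X] ≈ 4.16e+08.

E[X] = 43589145600 · (11/15)^{15} = 29972457393249757754368/72081298828125 ≈ 4.16e+08.


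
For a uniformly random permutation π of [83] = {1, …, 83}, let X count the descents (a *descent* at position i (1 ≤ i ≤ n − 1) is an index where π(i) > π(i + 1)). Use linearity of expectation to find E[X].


Write X = Σ X_I over i = 1, …, 82, with X_I the indicator of one descent.
There are 82 indicators.
For each fixed i, the pair (π(i), π(i+1)) is a uniformly random ordered pair of distinct values from {1, …, 83}; by symmetry P[π(i) > π(i+1)] = 1/2.
By linearity: E[X] = 82 · (1/2) = (83 − 1) · (1/2) = 41 ≈ 41.00000.

E[X] = 41 = 41.00000.


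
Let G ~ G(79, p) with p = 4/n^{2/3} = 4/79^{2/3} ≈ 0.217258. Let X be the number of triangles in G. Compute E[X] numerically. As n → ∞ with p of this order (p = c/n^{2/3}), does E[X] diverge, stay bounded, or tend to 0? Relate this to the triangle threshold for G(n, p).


Number of potential triangles: C(79, 3) = 79079.
Each occurs with probability p³ ≈ (0.217258)³ ≈ 1.02547669e-02.
By linearity: E[X] = C(79, 3)·p³ ≈ 79079 · 1.02547669e-02 ≈ 810.936709.
Since α = 2/3 < 1, p = c/n^{2/3} ≫ 1/n is above the triangle threshold p ~ 1/n. Asymptotically E[X] ~ (c³/6)·n^{3(1−α)} = (4³/6)·n^{1} → ∞; triangles are abundant w.h.p.

E[X] ≈ 810.936709; in regime p = Θ(1/n^{2/3}) E[X] diverges (above the triangle threshold p ~ 1/n).


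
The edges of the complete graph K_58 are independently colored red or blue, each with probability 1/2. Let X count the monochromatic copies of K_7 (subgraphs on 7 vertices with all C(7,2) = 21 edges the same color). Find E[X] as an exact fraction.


Let X = Σ_S X_S over the C(58, 7) = 300674088 subsets S of size 7, where X_S = 1 if the K_7 on S is monochromatic.
For a fixed S, the K_7 on S has C(7, 2) = 21 edges. P[all 21 edges red] = (1/2)^21, and likewise for blue, so P[monochromatic] = 2·(1/2)^21 = 2^{1 − 21} = 1/1048576.
By linearity: E[X] = C(58, 7) · 2^{1 − 21} = 300674088 · 1/1048576 = 37584261/131072.
Numerically: E[X] ≈ 286.745.

E[X] = C(58,7)·2^(1−C(7,2)) = 37584261/131072 ≈ 286.745.


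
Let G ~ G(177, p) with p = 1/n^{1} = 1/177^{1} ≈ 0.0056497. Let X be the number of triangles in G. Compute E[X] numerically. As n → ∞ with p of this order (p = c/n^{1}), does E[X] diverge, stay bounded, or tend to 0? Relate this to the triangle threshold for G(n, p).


Number of potential triangles: C(177, 3) = 908600.
Each occurs with probability p³ ≈ (0.0056497)³ ≈ 1.8033507e-07.
By linearity: E[X] = C(177, 3)·p³ ≈ 908600 · 1.8033507e-07 ≈ 0.16385.
Here α = 1, so p = 1/n is exactly at the triangle threshold p ~ 1/n. Asymptotically E[X] → c³/6 = 1³/6 = 1/6 ≈ 0.16667, a bounded constant. In this regime the triangle count is asymptotically Poisson(c³/6).

E[X] ≈ 0.16385; in regime p = Θ(1/n^{1}) E[X] stays bounded (at the triangle threshold p ~ 1/n).


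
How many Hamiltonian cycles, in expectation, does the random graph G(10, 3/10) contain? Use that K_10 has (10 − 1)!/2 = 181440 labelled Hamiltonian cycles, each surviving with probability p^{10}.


K_10 has (10 − 1)!/2 = 181440 labelled Hamiltonian cycles.
For each such Hamiltonian cycle H, let X_H = 1 if all 10 edges of H are present in G. Then P[X_H = 1] = p^{10} = (3/10)^{10} = 59049/10000000000.
By linearity: E[X] = Σ_H E[X_H] = 181440 · p^{10} = 181440 · 59049/10000000000 = 33480783/31250000.
Numerically: E[X] ≈ 1.07.

E[X] = 181440 · (3/10)^{10} = 33480783/31250000 ≈ 1.07.


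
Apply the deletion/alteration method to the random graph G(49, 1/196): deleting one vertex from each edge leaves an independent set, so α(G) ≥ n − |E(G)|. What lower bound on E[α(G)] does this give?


E[|E(G)|] = C(49, 2)·p = 1176 · (1/196) = 6.
E[α(G)] ≥ n − E[|E(G)|] = 49 − 6 = 43.
Numerically: ≈ 43.000000.
(This is only a lower bound; the true E[α(G)] may be larger.)

E[α(G)] ≥ 43 ≈ 43.000000.


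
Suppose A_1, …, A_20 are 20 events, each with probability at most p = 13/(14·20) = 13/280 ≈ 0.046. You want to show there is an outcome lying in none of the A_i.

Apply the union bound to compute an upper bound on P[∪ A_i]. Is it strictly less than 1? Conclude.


Union bound: P[∪_{i=1}^{20} A_i] ≤ Σ_i P[A_i] ≤ 20·p = 20·(13/280) = 13/14.
Numerically: 13/14 ≈ 0.929.
Is 13/14 < 1? YES.
Since P[∪ A_i] ≤ 13/14 < 1, the complement has P[∩ A_i^c] ≥ 1 − 13/14 = 1/14 > 0, so some outcome avoids every A_i.

20·p = 13/14 ≈ 0.929; existence CERTIFIED by the union bound.


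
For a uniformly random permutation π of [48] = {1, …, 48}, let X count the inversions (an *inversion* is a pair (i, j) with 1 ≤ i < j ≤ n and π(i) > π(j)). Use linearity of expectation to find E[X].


Write X = Σ X_I over the C(48, 2) = 1128 pairs i < j, with X_I the indicator of one inversion.
There are 1128 indicators.
For each fixed pair i < j, the values π(i) and π(j) are two distinct elements of {1, …, 48} in uniformly random order; by symmetry P[π(i) > π(j)] = 1/2.
By linearity: E[X] = 1128 · (1/2) = C(48, 2) · (1/2) = 1128/2 = 564 ≈ 564.0000.

E[X] = 564 = 564.0000.


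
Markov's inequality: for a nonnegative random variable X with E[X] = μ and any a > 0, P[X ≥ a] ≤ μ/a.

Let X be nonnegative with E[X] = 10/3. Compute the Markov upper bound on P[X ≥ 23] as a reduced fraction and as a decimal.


μ = E[X] = 10/3, a = 23.
Markov: P[X ≥ 23] ≤ μ/a = (10/3)/23 = 10/69.
Numerically: ≈ 0.1449.
(Since a = 23 > μ = 3.3333, the bound 10/69 is < 1 and informative.)

P[X ≥ 23] ≤ 10/69 ≈ 0.1449.


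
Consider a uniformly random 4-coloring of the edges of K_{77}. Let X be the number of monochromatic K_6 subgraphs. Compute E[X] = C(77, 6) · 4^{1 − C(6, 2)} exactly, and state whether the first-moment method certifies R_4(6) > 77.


E[X] = C(77, 6) · 4^{1 − 15} = 237093780 · 4^{−14} = 237093780/268435456.
As a reduced fraction: E[X] = 59273445/67108864 ≈ 0.8832432.
Is E[X] < 1? YES.
Since E[X] < 1, there exists a 4-coloring of K_{77} with no monochromatic K_6; hence R_4(6) > 77.

E[X] = 59273445/67108864 ≈ 0.8832432; E[X] < 1, so R_4(6) > 77.


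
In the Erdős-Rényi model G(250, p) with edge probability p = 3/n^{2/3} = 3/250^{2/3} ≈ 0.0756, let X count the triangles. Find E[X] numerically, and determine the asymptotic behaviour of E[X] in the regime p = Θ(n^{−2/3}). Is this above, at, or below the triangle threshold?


Number of potential triangles: C(250, 3) = 2573000.
Each occurs with probability p³ ≈ (0.0756)³ ≈ 4.320000e-04.
By linearity: E[X] = C(250, 3)·p³ ≈ 2573000 · 4.320000e-04 ≈ 1111.5360.
Since α = 2/3 < 1, p = c/n^{2/3} ≫ 1/n is above the triangle threshold p ~ 1/n. Asymptotically E[X] ~ (c³/6)·n^{3(1−α)} = (3³/6)·n^{1} → ∞; triangles are abundant w.h.p.

E[X] ≈ 1111.5360; in regime p = Θ(1/n^{2/3}) E[X] diverges (above the triangle threshold p ~ 1/n).


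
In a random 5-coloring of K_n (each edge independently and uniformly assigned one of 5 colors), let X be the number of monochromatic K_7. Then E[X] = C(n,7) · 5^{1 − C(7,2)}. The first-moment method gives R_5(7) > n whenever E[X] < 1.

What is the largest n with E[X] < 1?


We need C(n, 7) · 5^{1 − 21} < 1, i.e. C(n, 7) < 5^{21 − 1} = 95367431640625.
Check values of n near the boundary:
  n = 336: C(336, 7) = 90079147136880; 90079147136880 < 95367431640625? YES
  n = 337: C(337, 7) = 91989916924632; 91989916924632 < 95367431640625? YES
  n = 338: C(338, 7) = 93935323022736; 93935323022736 < 95367431640625? YES
  n = 339: C(339, 7) = 95915887062372; 95915887062372 < 95367431640625? NO
The largest n with C(n, 7) < 95367431640625 is n = 338 (where E[X] = 93935323022736/95367431640625 ≈ 0.98498). Hence R_5(7) > 338, i.e. R_5(7) ≥ 339.

Largest n = 338; hence R_5(7) > 338.


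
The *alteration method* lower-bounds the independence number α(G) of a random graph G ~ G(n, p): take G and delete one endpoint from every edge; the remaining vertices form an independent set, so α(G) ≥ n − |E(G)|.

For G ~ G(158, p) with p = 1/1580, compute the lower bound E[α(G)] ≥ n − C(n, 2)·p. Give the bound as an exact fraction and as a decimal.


E[|E(G)|] = C(158, 2)·p = 12403 · (1/1580) = 157/20.
E[α(G)] ≥ n − E[|E(G)|] = 158 − 157/20 = 3003/20.
Numerically: ≈ 150.150000.
(This is only a lower bound; the true E[α(G)] may be larger.)

E[α(G)] ≥ 3003/20 ≈ 150.150000.


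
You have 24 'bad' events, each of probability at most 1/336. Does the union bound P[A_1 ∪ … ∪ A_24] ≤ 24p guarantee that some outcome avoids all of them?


Union bound: P[∪_{i=1}^{24} A_i] ≤ Σ_i P[A_i] ≤ 24·p = 24·(1/336) = 1/14.
Numerically: 1/14 ≈ 0.071429.
Is 1/14 < 1? YES.
Since P[∪ A_i] ≤ 1/14 < 1, the complement has P[∩ A_i^c] ≥ 1 − 1/14 = 13/14 > 0, so some outcome avoids every A_i.

24·p = 1/14 ≈ 0.071429; existence CERTIFIED by the union bound.


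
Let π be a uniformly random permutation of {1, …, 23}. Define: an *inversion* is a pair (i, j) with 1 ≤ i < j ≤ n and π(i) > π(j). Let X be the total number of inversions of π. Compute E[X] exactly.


Write X = Σ X_I over the C(23, 2) = 253 pairs i < j, with X_I the indicator of one inversion.
There are 253 indicators.
For each fixed pair i < j, the values π(i) and π(j) are two distinct elements of {1, …, 23} in uniformly random order; by symmetry P[π(i) > π(j)] = 1/2.
By linearity: E[X] = 253 · (1/2) = C(23, 2) · (1/2) = 253/2 = 253/2 ≈ 126.500.

E[X] = 253/2 = 126.500.


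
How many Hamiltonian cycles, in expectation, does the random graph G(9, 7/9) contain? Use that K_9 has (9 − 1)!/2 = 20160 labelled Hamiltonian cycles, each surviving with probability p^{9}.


K_9 has (9 − 1)!/2 = 20160 labelled Hamiltonian cycles.
For each such Hamiltonian cycle H, let X_H = 1 if all 9 edges of H are present in G. Then P[X_H = 1] = p^{9} = (7/9)^{9} = 40353607/387420489.
Summing the indicators: E[X] = Σ_H E[X_H] = 20160 · p^{9} = 20160 · 40353607/387420489 = 90392079680/43046721.
Numerically: E[X] ≈ 2099.9.

E[X] = 20160 · (7/9)^{9} = 90392079680/43046721 ≈ 2099.9.


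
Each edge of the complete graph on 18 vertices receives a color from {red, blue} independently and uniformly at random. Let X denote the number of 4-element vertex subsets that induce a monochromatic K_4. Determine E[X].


Let X = Σ_S X_S over the C(18, 4) = 3060 subsets S of size 4, where X_S = 1 if the K_4 on S is monochromatic.
For a fixed S, the K_4 on S has C(4, 2) = 6 edges. P[all 6 edges red] = (1/2)^6, and likewise for blue, so P[monochromatic] = 2·(1/2)^6 = 2^{1 − 6} = 1/32.
By linearity: E[X] = C(18, 4) · 2^{1 − 6} = 3060 · 1/32 = 765/8.
Numerically: E[X] ≈ 95.6250.

E[X] = C(18,4)·2^(1−C(4,2)) = 765/8 ≈ 95.6250.


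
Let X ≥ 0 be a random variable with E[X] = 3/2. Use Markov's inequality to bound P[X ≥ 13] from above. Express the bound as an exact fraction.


μ = E[X] = 3/2, a = 13.
Markov: P[X ≥ 13] ≤ μ/a = (3/2)/13 = 3/26.
Numerically: ≈ 0.115.
(Since a = 13 > μ = 1.500, the bound 3/26 is < 1 and informative.)

P[X ≥ 13] ≤ 3/26 ≈ 0.115.


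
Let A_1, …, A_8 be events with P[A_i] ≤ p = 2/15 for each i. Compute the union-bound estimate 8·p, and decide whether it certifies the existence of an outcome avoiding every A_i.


Union bound: P[∪_{i=1}^{8} A_i] ≤ Σ_i P[A_i] ≤ 8·p = 8·(2/15) = 16/15.
Numerically: 16/15 ≈ 1.06667.
Is 16/15 < 1? NO.
Since the bound 16/15 is ≥ 1, the union bound is uninformative here; it does NOT by itself certify existence.

8·p = 16/15 ≈ 1.06667; existence NOT certified by the union bound.


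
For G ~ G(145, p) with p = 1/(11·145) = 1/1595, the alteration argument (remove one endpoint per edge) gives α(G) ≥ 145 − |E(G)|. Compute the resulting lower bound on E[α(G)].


E[|E(G)|] = C(145, 2)·p = 10440 · (1/1595) = 72/11.
E[α(G)] ≥ n − E[|E(G)|] = 145 − 72/11 = 1523/11.
Numerically: ≈ 138.455.
(This is only a lower bound; the true E[α(G)] may be larger.)

E[α(G)] ≥ 1523/11 ≈ 138.455.


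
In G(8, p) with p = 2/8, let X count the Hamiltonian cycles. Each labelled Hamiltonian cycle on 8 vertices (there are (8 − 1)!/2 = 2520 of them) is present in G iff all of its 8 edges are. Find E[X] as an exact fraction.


K_8 has (8 − 1)!/2 = 2520 labelled Hamiltonian cycles.
For each such Hamiltonian cycle H, let X_H = 1 if all 8 edges of H are present in G. Then P[X_H = 1] = p^{8} = (1/4)^{8} = 1/65536.
Summing the indicators: E[X] = Σ_H E[X_H] = 2520 · p^{8} = 2520 · 1/65536 = 315/8192.
Numerically: E[X] ≈ 0.038452.

E[X] = 2520 · (1/4)^{8} = 315/8192 ≈ 0.038452.


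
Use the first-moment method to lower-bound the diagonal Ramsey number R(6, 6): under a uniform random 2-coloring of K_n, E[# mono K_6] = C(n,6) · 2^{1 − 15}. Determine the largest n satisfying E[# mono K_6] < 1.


We need C(n, 6) · 2^{1 − 15} < 1, i.e. C(n, 6) < 2^{15 − 1} = 16384.
Check values of n near the boundary:
  n = 12: C(12, 6) = 924; 924 < 16384? YES
  n = 13: C(13, 6) = 1716; 1716 < 16384? YES
  n = 14: C(14, 6) = 3003; 3003 < 16384? YES
  n = 15: C(15, 6) = 5005; 5005 < 16384? YES
  n = 16: C(16, 6) = 8008; 8008 < 16384? YES
  n = 17: C(17, 6) = 12376; 12376 < 16384? YES
  n = 18: C(18, 6) = 18564; 18564 < 16384? NO
  n = 19: C(19, 6) = 27132; 27132 < 16384? NO
  n = 20: C(20, 6) = 38760; 38760 < 16384? NO
The largest n with C(n, 6) < 16384 is n = 17 (where E[X] = 1547/2048 ≈ 0.75537). Hence R(6, 6) > 17, i.e. R(6, 6) ≥ 18.

Largest n = 17; hence R(6, 6) > 17.


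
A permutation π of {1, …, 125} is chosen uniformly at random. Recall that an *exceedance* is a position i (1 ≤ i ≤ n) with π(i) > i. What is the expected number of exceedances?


Write X = Σ_{i=1}^{125} X_i, where X_i = 1_{π(i) > i}.
For each fixed i, π(i) is uniform over {1, …, 125} (marginal of a uniform permutation), so P[π(i) > i] = (n − i)/n. Summing: Σ_{i=1}^{125} (n − i)/n = (0 + 1 + … + 124)/125 = 125(125 − 1)/(2·125) = (125 − 1)/2.
Hence E[X] = Σ_{i=1}^{125} (125 − i)/125 = 62 ≈ 62.0000.

E[X] = 62 = 62.0000.


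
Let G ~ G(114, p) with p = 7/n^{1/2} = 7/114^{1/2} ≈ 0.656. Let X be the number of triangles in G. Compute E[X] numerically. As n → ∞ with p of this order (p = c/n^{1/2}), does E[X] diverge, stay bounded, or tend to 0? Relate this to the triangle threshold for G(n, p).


Number of potential triangles: C(114, 3) = 240464.
Each occurs with probability p³ ≈ (0.656)³ ≈ 2.81797e-01.
By linearity: E[X] = C(114, 3)·p³ ≈ 240464 · 2.81797e-01 ≈ 67762.108.
Since α = 1/2 < 1, p = c/n^{1/2} ≫ 1/n is above the triangle threshold p ~ 1/n. Asymptotically E[X] ~ (c³/6)·n^{3(1−α)} = (7³/6)·n^{1.5} → ∞; triangles are abundant w.h.p.

E[X] ≈ 67762.108; in regime p = Θ(1/n^{1/2}) E[X] diverges (above the triangle threshold p ~ 1/n).


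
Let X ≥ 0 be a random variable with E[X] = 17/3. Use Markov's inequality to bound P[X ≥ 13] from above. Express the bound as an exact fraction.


μ = E[X] = 17/3, a = 13.
Markov: P[X ≥ 13] ≤ μ/a = (17/3)/13 = 17/39.
Numerically: ≈ 0.4359.
(Since a = 13 > μ = 5.6667, the bound 17/39 is < 1 and informative.)

P[X ≥ 13] ≤ 17/39 ≈ 0.4359.


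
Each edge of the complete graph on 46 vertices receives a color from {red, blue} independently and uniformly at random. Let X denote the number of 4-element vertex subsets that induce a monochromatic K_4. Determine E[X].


Let X = Σ_S X_S over the C(46, 4) = 163185 subsets S of size 4, where X_S = 1 if the K_4 on S is monochromatic.
For a fixed S, the K_4 on S has C(4, 2) = 6 edges. P[all 6 edges red] = (1/2)^6, and likewise for blue, so P[monochromatic] = 2·(1/2)^6 = 2^{1 − 6} = 1/32.
By linearity of expectation: E[X] = C(46, 4) · 2^{1 − 6} = 163185 · 1/32 = 163185/32.
Numerically: E[X] ≈ 5099.531.

E[X] = C(46,4)·2^(1−C(4,2)) = 163185/32 ≈ 5099.531.


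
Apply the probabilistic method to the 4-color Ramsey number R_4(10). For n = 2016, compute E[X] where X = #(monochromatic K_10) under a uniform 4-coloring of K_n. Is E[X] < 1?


E[X] = C(2016, 10) · 4^{1 − 45} = 298835995845288230309989008 · 4^{−44} = 298835995845288230309989008/309485009821345068724781056.
As a reduced fraction: E[X] = 18677249740330514394374313/19342813113834066795298816 ≈ 0.9655912.
Is E[X] < 1? YES.
Since E[X] < 1, there exists a 4-coloring of K_{2016} with no monochromatic K_10; hence R_4(10) > 2016.

E[X] = 18677249740330514394374313/19342813113834066795298816 ≈ 0.9655912; E[X] < 1, so R_4(10) > 2016.


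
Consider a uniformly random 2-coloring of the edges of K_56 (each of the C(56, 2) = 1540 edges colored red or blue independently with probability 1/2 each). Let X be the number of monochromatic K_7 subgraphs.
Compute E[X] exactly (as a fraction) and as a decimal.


Let X = Σ_S X_S over the C(56, 7) = 231917400 subsets S of size 7, where X_S = 1 if the K_7 on S is monochromatic.
For a fixed S, the K_7 on S has C(7, 2) = 21 edges. P[all 21 edges red] = (1/2)^21, and likewise for blue, so P[monochromatic] = 2·(1/2)^21 = 2^{1 − 21} = 1/1048576.
By linearity: E[X] = C(56, 7) · 2^{1 − 21} = 231917400 · 1/1048576 = 28989675/131072.
Numerically: E[X] ≈ 221.173668.

E[X] = C(56,7)·2^(1−C(7,2)) = 28989675/131072 ≈ 221.173668.


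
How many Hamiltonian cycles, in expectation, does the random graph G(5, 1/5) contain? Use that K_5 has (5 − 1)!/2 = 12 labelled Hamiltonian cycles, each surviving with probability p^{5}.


K_5 has (5 − 1)!/2 = 12 labelled Hamiltonian cycles.
For each such Hamiltonian cycle H, let X_H = 1 if all 5 edges of H are present in G. Then P[X_H = 1] = p^{5} = (1/5)^{5} = 1/3125.
Summing the indicators: E[X] = Σ_H E[X_H] = 12 · p^{5} = 12 · 1/3125 = 12/3125.
Numerically: E[X] ≈ 0.00384.

E[X] = 12 · (1/5)^{5} = 12/3125 ≈ 0.00384.


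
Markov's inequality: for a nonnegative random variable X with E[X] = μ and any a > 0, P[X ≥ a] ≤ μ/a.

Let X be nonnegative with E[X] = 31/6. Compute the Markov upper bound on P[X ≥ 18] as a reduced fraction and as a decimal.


μ = E[X] = 31/6, a = 18.
Markov: P[X ≥ 18] ≤ μ/a = (31/6)/18 = 31/108.
Numerically: ≈ 0.28704.
(Since a = 18 > μ = 5.16667, the bound 31/108 is < 1 and informative.)

P[X ≥ 18] ≤ 31/108 ≈ 0.28704.


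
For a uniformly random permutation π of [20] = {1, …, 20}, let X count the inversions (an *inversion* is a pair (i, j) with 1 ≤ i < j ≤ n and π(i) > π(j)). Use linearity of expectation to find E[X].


Write X = Σ X_I over the C(20, 2) = 190 pairs i < j, with X_I the indicator of one inversion.
There are 190 indicators.
For each fixed pair i < j, the values π(i) and π(j) are two distinct elements of {1, …, 20} in uniformly random order; by symmetry P[π(i) > π(j)] = 1/2.
By linearity: E[X] = 190 · (1/2) = C(20, 2) · (1/2) = 190/2 = 95 ≈ 95.00000.

E[X] = 95 = 95.00000.


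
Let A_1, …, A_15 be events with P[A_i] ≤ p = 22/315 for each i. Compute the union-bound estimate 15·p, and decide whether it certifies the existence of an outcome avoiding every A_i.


Union bound: P[∪_{i=1}^{15} A_i] ≤ Σ_i P[A_i] ≤ 15·p = 15·(22/315) = 22/21.
Numerically: 22/21 ≈ 1.04762.
Is 22/21 < 1? NO.
Since the bound 22/21 is ≥ 1, the union bound is uninformative here; it does NOT by itself certify existence.

15·p = 22/21 ≈ 1.04762; existence NOT certified by the union bound.


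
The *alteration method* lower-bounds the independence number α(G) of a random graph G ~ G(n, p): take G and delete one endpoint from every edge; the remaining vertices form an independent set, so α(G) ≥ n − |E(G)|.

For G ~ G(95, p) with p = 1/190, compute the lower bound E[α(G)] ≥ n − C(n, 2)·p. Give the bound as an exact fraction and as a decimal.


E[|E(G)|] = C(95, 2)·p = 4465 · (1/190) = 47/2.
E[α(G)] ≥ n − E[|E(G)|] = 95 − 47/2 = 143/2.
Numerically: ≈ 71.5000.
(This is only a lower bound; the true E[α(G)] may be larger.)

E[α(G)] ≥ 143/2 ≈ 71.5000.


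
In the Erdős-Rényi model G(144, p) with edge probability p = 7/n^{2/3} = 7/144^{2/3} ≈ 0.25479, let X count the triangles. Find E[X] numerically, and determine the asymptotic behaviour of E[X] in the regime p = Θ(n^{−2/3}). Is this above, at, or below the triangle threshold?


Number of potential triangles: C(144, 3) = 487344.
Each occurs with probability p³ ≈ (0.25479)³ ≈ 1.6541281e-02.
By linearity: E[X] = C(144, 3)·p³ ≈ 487344 · 1.6541281e-02 ≈ 8061.29398.
Since α = 2/3 < 1, p = c/n^{2/3} ≫ 1/n is above the triangle threshold p ~ 1/n. Asymptotically E[X] ~ (c³/6)·n^{3(1−α)} = (7³/6)·n^{1} → ∞; triangles are abundant w.h.p.

E[X] ≈ 8061.29398; in regime p = Θ(1/n^{2/3}) E[X] diverges (above the triangle threshold p ~ 1/n).


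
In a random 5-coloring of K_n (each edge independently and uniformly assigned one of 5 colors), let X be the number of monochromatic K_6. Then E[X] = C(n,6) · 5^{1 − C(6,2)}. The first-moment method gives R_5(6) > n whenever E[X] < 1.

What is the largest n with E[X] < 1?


We need C(n, 6) · 5^{1 − 15} < 1, i.e. C(n, 6) < 5^{15 − 1} = 6103515625.
Check values of n near the boundary:
  n = 128: C(128, 6) = 5423611200; 5423611200 < 6103515625? YES
  n = 129: C(129, 6) = 5688177600; 5688177600 < 6103515625? YES
  n = 130: C(130, 6) = 5963412000; 5963412000 < 6103515625? YES
  n = 131: C(131, 6) = 6249655776; 6249655776 < 6103515625? NO
  n = 132: C(132, 6) = 6547258432; 6547258432 < 6103515625? NO
The largest n with C(n, 6) < 6103515625 is n = 130 (where E[X] = 47707296/48828125 ≈ 0.9770454). Hence R_5(6) > 130, i.e. R_5(6) ≥ 131.

Largest n = 130; hence R_5(6) > 130.


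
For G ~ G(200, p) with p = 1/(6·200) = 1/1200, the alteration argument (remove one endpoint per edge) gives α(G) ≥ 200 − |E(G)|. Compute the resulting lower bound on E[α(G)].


E[|E(G)|] = C(200, 2)·p = 19900 · (1/1200) = 199/12.
E[α(G)] ≥ n − E[|E(G)|] = 200 − 199/12 = 2201/12.
Numerically: ≈ 183.417.
(This is only a lower bound; the true E[α(G)] may be larger.)

E[α(G)] ≥ 2201/12 ≈ 183.417.


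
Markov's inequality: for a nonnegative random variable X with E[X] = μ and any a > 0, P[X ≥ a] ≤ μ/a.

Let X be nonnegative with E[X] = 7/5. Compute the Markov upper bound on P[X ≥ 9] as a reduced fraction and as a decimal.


μ = E[X] = 7/5, a = 9.
Markov: P[X ≥ 9] ≤ μ/a = (7/5)/9 = 7/45.
Numerically: ≈ 0.1556.
(Since a = 9 > μ = 1.4000, the bound 7/45 is < 1 and informative.)

P[X ≥ 9] ≤ 7/45 ≈ 0.1556.


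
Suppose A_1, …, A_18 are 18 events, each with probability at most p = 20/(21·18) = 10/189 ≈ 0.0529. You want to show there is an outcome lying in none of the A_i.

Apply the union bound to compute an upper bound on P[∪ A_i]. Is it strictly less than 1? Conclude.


Union bound: P[∪_{i=1}^{18} A_i] ≤ Σ_i P[A_i] ≤ 18·p = 18·(10/189) = 20/21.
Numerically: 20/21 ≈ 0.9524.
Is 20/21 < 1? YES.
Since P[∪ A_i] ≤ 20/21 < 1, the complement has P[∩ A_i^c] ≥ 1 − 20/21 = 1/21 > 0, so some outcome avoids every A_i.

18·p = 20/21 ≈ 0.9524; existence CERTIFIED by the union bound.


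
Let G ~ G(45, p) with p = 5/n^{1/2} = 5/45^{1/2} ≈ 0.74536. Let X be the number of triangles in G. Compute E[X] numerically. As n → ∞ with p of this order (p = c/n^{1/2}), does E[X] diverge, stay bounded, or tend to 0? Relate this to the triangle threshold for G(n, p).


Number of potential triangles: C(45, 3) = 14190.
Each occurs with probability p³ ≈ (0.74536)³ ≈ 4.1408666e-01.
By linearity: E[X] = C(45, 3)·p³ ≈ 14190 · 4.1408666e-01 ≈ 5875.88974.
Since α = 1/2 < 1, p = c/n^{1/2} ≫ 1/n is above the triangle threshold p ~ 1/n. Asymptotically E[X] ~ (c³/6)·n^{3(1−α)} = (5³/6)·n^{1.5} → ∞; triangles are abundant w.h.p.

E[X] ≈ 5875.88974; in regime p = Θ(1/n^{1/2}) E[X] diverges (above the triangle threshold p ~ 1/n).


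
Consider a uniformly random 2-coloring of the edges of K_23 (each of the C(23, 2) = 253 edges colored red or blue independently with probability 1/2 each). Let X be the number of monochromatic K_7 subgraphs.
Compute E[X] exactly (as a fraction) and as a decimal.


Let X = Σ_S X_S over the C(23, 7) = 245157 subsets S of size 7, where X_S = 1 if the K_7 on S is monochromatic.
For a fixed S, the K_7 on S has C(7, 2) = 21 edges. P[all 21 edges red] = (1/2)^21, and likewise for blue, so P[monochromatic] = 2·(1/2)^21 = 2^{1 − 21} = 1/1048576.
By linearity of expectation: E[X] = C(23, 7) · 2^{1 − 21} = 245157 · 1/1048576 = 245157/1048576.
Numerically: E[X] ≈ 0.23380.

E[X] = C(23,7)·2^(1−C(7,2)) = 245157/1048576 ≈ 0.23380.


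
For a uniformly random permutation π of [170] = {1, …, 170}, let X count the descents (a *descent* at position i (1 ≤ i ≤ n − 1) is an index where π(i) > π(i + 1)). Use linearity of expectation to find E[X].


Write X = Σ X_I over i = 1, …, 169, with X_I the indicator of one descent.
There are 169 indicators.
For each fixed i, the pair (π(i), π(i+1)) is a uniformly random ordered pair of distinct values from {1, …, 170}; by symmetry P[π(i) > π(i+1)] = 1/2.
By linearity: E[X] = 169 · (1/2) = (170 − 1) · (1/2) = 169/2 ≈ 84.50000.

E[X] = 169/2 = 84.50000.


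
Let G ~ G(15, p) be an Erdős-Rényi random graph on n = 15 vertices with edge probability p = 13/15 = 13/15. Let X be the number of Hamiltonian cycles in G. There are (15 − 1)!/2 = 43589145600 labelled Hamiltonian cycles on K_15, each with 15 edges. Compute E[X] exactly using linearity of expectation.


K_15 has (15 − 1)!/2 = 43589145600 labelled Hamiltonian cycles.
For each such Hamiltonian cycle H, let X_H = 1 if all 15 edges of H are present in G. Then P[X_H = 1] = p^{15} = (13/15)^{15} = 51185893014090757/437893890380859375.
By linearity of expectation: E[X] = Σ_H E[X_H] = 43589145600 · p^{15} = 43589145600 · 51185893014090757/437893890380859375 = 367267381606127548722176/72081298828125.
Numerically: E[X] ≈ 5.1e+09.

E[X] = 43589145600 · (13/15)^{15} = 367267381606127548722176/72081298828125 ≈ 5.1e+09.


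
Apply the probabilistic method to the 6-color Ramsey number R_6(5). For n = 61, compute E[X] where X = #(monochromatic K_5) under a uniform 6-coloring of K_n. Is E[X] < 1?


E[X] = C(61, 5) · 6^{1 − 10} = 5949147 · 6^{−9} = 5949147/10077696.
As a reduced fraction: E[X] = 1983049/3359232 ≈ 0.5903.
Is E[X] < 1? YES.
Since E[X] < 1, there exists a 6-coloring of K_{61} with no monochromatic K_5; hence R_6(5) > 61.

E[X] = 1983049/3359232 ≈ 0.5903; E[X] < 1, so R_6(5) > 61.


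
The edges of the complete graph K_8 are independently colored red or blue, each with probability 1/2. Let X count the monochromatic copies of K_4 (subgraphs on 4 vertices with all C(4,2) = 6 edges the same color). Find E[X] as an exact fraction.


Let X = Σ_S X_S over the C(8, 4) = 70 subsets S of size 4, where X_S = 1 if the K_4 on S is monochromatic.
For a fixed S, the K_4 on S has C(4, 2) = 6 edges. P[all 6 edges red] = (1/2)^6, and likewise for blue, so P[monochromatic] = 2·(1/2)^6 = 2^{1 − 6} = 1/32.
By linearity: E[X] = C(8, 4) · 2^{1 − 6} = 70 · 1/32 = 35/16.
Numerically: E[X] ≈ 2.187500.

E[X] = C(8,4)·2^(1−C(4,2)) = 35/16 ≈ 2.187500.


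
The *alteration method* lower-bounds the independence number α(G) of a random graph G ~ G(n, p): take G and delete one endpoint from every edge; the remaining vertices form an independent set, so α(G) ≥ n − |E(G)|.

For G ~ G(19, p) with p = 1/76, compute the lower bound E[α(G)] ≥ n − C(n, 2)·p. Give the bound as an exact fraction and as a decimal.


E[|E(G)|] = C(19, 2)·p = 171 · (1/76) = 9/4.
E[α(G)] ≥ n − E[|E(G)|] = 19 − 9/4 = 67/4.
Numerically: ≈ 16.750000.
(This is only a lower bound; the true E[α(G)] may be larger.)

E[α(G)] ≥ 67/4 ≈ 16.750000.


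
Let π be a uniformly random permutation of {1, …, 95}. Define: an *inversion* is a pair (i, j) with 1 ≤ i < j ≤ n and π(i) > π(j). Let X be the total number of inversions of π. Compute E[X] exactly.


Write X = Σ X_I over the C(95, 2) = 4465 pairs i < j, with X_I the indicator of one inversion.
There are 4465 indicators.
For each fixed pair i < j, the values π(i) and π(j) are two distinct elements of {1, …, 95} in uniformly random order; by symmetry P[π(i) > π(j)] = 1/2.
By linearity: E[X] = 4465 · (1/2) = C(95, 2) · (1/2) = 4465/2 = 4465/2 ≈ 2232.500.

E[X] = 4465/2 = 2232.500.


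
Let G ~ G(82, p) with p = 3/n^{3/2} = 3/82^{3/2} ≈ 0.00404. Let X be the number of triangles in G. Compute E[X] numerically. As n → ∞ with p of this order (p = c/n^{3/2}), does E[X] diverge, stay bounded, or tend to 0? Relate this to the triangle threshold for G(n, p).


Number of potential triangles: C(82, 3) = 88560.
Each occurs with probability p³ ≈ (0.00404)³ ≈ 6.594797e-08.
By linearity: E[X] = C(82, 3)·p³ ≈ 88560 · 6.594797e-08 ≈ 0.0058.
Since α = 3/2 > 1, p = c/n^{3/2} = o(1/n) is below the triangle threshold p ~ 1/n. Asymptotically E[X] ~ (c³/6)·n^{3(1−α)} = (3³/6)·n^{-1.5} → 0, so by Markov's inequality G has no triangles w.h.p.

E[X] ≈ 0.0058; in regime p = Θ(1/n^{3/2}) E[X] tends to 0 (below the triangle threshold p ~ 1/n).
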